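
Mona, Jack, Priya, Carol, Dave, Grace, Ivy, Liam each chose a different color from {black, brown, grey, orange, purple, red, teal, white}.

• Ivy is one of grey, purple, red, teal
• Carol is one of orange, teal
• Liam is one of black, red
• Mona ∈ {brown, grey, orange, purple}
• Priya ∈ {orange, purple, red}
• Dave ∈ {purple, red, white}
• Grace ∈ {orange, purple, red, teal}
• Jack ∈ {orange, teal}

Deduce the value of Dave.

Among the 8 variables, black fits only Liam (and all 8 values in {black, brown, grey, orange, purple, red, teal, white} must be used), so Liam = black.
The 7 still-open variables draw from only 7 values {brown, grey, orange, purple, red, teal, white}, so each is used; only Mona can be brown, hence Mona = brown.
Among the 6 still-open variables, grey fits only Ivy (and all 6 values in {grey, orange, purple, red, teal, white} must be used), so Ivy = grey.
Among the 5 still-open variables, white fits only Dave (and all 5 values in {orange, purple, red, teal, white} must be used), so Dave = white.

white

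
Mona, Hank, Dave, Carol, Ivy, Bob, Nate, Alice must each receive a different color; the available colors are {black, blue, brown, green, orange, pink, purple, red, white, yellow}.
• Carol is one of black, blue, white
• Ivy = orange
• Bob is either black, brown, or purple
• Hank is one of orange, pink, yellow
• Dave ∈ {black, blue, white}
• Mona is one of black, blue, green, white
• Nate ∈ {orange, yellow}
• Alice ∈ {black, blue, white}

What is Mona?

Ivy has just one choice, so Ivy = orange. So Hank, Nate can't be orange.
Nate's domain is down to {yellow}, so Nate = yellow. So Hank can't be yellow.
Hank has just one choice, so Hank = pink.
Dave, Carol, Alice share exactly the 3 values {black, blue, white}; by pigeonhole those values go to them, so strike black, blue, white from Mona, Bob.
So Mona = green.

green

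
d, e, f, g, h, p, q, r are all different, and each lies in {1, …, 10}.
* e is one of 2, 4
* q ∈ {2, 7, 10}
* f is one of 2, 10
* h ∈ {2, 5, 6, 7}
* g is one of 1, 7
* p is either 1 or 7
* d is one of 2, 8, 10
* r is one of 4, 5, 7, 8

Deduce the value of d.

The 8 variables draw from only 8 values {1, 2, 4, 5, 6, 7, 8, 10}, so each is used; only h can be 6, hence h = 6.
The 7 still-open variables together cover exactly {1, 2, 4, 5, 7, 8, 10} — 7 values for 7 variables — and 5 appears only in r's list, so r = 5.
Among the 6 still-open variables, 4 fits only e (and all 6 values in {1, 2, 4, 7, 8, 10} must be used), so e = 4.
The 5 still-open variables draw from only 5 values {1, 2, 7, 8, 10}, so each is used; only d can be 8, hence d = 8.

8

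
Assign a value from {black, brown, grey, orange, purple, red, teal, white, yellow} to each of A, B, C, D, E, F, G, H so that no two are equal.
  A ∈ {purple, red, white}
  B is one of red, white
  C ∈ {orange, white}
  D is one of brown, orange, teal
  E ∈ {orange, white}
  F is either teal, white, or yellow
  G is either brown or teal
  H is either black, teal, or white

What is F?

yellow

The 8 variables draw from only 8 values {black, brown, orange, purple, red, teal, white, yellow}, so each is used; only H can be black, hence H = black.
The 7 still-open variables draw from only 7 values {brown, orange, purple, red, teal, white, yellow}, so each is used; only A can be purple, hence A = purple.
The 6 still-open variables draw from only 6 values {brown, orange, red, teal, white, yellow}, so each is used; only B can be red, hence B = red.
The 5 still-open variables draw from only 5 values {brown, orange, teal, white, yellow}, so each is used; only F can be yellow, hence F = yellow.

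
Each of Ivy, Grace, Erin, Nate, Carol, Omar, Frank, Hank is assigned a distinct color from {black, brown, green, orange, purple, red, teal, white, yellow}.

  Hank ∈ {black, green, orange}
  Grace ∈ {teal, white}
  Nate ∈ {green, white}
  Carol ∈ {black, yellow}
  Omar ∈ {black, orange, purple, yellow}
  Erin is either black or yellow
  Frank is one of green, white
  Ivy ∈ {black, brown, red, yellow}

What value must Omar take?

The 2 variables Erin and Carol are confined to {black, yellow}, which locks those values in; drop them from Ivy, Omar, Hank.
Nate and Frank share exactly the 2 values {green, white}; by pigeonhole those values go to them, so strike green, white from Grace, Hank.
That leaves Grace = teal.
Hank must be orange (only option left). Eliminate orange elsewhere: Omar.
So Omar = purple.

purple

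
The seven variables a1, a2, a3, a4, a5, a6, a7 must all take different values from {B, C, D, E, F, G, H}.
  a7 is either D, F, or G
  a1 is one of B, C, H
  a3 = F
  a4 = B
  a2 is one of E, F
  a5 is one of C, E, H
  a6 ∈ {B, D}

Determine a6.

D

a3 must be F (only option left). Remove F from a2, a7.
That leaves a4 = B. Eliminate B elsewhere: a1, a6.
So a6 = D.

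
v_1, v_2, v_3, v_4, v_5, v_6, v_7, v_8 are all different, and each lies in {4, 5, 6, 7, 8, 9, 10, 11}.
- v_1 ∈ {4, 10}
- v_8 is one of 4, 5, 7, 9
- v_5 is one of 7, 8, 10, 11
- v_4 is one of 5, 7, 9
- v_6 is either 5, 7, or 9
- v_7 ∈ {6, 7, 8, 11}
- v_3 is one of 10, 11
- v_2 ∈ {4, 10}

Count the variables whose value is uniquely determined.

3

The 8 variables draw from only 8 values {4, 5, 6, 7, 8, 9, 10, 11}, so each is used; only v_7 can be 6, hence v_7 = 6.
Among the 7 still-open variables, 8 fits only v_5 (and all 7 values in {4, 5, 7, 8, 9, 10, 11} must be used), so v_5 = 8.
The 6 still-open variables draw from only 6 values {4, 5, 7, 9, 10, 11}, so each is used; only v_3 can be 11, hence v_3 = 11.
The 2 variables v_1 and v_2 are confined to {4, 10}, which locks those values in; drop them from v_8.
Determined: v_3=11, v_5=8, v_7=6. The other variables each still have more than one consistent value. That makes 3.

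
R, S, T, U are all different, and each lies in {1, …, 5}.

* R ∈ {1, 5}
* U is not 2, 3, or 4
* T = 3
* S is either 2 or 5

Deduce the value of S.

T's domain is down to {3}, so T = 3.
Among the 3 still-open variables, 2 fits only S (and all 3 values in {1, 2, 5} must be used), so S = 2.

2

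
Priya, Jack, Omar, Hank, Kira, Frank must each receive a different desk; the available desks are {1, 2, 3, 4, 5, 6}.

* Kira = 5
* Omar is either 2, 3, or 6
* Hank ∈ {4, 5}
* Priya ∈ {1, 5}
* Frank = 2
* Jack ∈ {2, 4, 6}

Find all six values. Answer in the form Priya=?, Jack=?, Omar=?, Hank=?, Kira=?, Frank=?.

Kira has just one choice, so Kira = 5. Strike 5 from Priya, Hank.
That leaves Frank = 2. So Jack, Omar can't be 2.
That leaves Priya = 1.
Hank must be 4 (only option left). Eliminate 4 elsewhere: Jack.
Jack must be 6 (only option left). Eliminate 6 elsewhere: Omar.
That leaves Omar = 3.

Priya=1, Jack=6, Omar=3, Hank=4, Kira=5, Frank=2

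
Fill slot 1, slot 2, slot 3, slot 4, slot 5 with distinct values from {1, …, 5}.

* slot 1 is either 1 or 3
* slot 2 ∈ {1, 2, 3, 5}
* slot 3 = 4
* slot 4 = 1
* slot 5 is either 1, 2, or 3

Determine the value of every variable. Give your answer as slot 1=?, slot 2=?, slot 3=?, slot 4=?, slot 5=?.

slot 3 must be 4 (only option left).
slot 4 has just one choice, so slot 4 = 1. Strike 1 from slot 1, slot 2, slot 5.
slot 1 has just one choice, so slot 1 = 3. So slot 2, slot 5 can't be 3.
slot 5 must be 2 (only option left). Eliminate 2 elsewhere: slot 2.
slot 2's domain is down to {5}, so slot 2 = 5.

slot 1=3, slot 2=5, slot 3=4, slot 4=1, slot 5=2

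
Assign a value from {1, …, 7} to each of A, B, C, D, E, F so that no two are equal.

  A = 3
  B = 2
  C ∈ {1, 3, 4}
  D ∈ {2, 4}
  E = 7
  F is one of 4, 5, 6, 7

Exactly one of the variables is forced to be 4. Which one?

D

A must be 3 (only option left). So C can't be 3.
B must be 2 (only option left). So D can't be 2.
So 4 goes to D.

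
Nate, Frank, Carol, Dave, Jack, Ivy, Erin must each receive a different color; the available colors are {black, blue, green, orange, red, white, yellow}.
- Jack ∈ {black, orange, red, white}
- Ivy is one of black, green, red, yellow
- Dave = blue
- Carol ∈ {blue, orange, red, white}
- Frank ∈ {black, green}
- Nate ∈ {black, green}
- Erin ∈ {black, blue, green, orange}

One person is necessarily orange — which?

Erin

Dave's domain is down to {blue}, so Dave = blue. Eliminate blue elsewhere: Carol, Erin.
Among the 6 still-open variables, yellow fits only Ivy (and all 6 values in {black, green, orange, red, white, yellow} must be used), so Ivy = yellow.
The 2 variables Nate and Frank are confined to {black, green}, which locks those values in; drop them from Jack, Erin.
So orange goes to Erin.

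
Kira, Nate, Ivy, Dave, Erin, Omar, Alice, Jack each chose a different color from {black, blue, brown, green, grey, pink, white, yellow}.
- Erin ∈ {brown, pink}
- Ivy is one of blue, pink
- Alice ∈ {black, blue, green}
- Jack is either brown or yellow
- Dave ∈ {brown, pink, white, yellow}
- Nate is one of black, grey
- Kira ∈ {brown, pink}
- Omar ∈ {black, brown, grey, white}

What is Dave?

white

The 8 variables together cover exactly {black, blue, brown, green, grey, pink, white, yellow} — 8 values for 8 variables — and green appears only in Alice's list, so Alice = green.
The 7 still-open variables together cover exactly {black, blue, brown, grey, pink, white, yellow} — 7 values for 7 variables — and blue appears only in Ivy's list, so Ivy = blue.
Kira and Erin share exactly the 2 values {brown, pink}; by pigeonhole those values go to them, so strike brown, pink from Dave, Omar, Jack.
Jack must be yellow (only option left). Strike yellow from Dave.
So Dave = white.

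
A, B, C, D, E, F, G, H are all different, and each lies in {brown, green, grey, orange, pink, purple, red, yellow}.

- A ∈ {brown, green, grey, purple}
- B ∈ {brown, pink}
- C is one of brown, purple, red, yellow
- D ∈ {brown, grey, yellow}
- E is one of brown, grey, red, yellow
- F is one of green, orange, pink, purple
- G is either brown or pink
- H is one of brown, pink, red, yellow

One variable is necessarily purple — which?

C

Among the 8 variables, orange fits only F (and all 8 values in {brown, green, grey, orange, pink, purple, red, yellow} must be used), so F = orange.
Among the 7 still-open variables, green fits only A (and all 7 values in {brown, green, grey, pink, purple, red, yellow} must be used), so A = green.
The 6 still-open variables draw from only 6 values {brown, grey, pink, purple, red, yellow}, so each is used; only C can be purple, hence C = purple.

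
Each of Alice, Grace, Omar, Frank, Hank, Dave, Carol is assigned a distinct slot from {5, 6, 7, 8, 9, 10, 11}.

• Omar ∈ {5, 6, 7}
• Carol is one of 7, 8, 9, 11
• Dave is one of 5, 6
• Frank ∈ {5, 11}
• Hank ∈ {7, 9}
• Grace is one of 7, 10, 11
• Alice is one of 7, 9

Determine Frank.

11

The 7 variables together cover exactly {5, 6, 7, 8, 9, 10, 11} — 7 values for 7 variables — and 8 appears only in Carol's list, so Carol = 8.
The 6 still-open variables together cover exactly {5, 6, 7, 9, 10, 11} — 6 values for 6 variables — and 10 appears only in Grace's list, so Grace = 10.
The 5 still-open variables together cover exactly {5, 6, 7, 9, 11} — 5 values for 5 variables — and 11 appears only in Frank's list, so Frank = 11.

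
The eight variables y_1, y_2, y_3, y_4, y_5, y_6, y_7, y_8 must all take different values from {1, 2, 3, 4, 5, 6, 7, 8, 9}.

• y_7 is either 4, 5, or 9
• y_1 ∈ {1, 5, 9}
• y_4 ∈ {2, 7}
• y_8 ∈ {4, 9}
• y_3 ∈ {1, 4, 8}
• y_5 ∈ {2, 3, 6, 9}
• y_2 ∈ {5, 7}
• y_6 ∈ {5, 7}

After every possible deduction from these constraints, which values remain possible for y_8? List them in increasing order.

y_2 and y_6 share exactly the 2 values {5, 7}; by pigeonhole those values go to them, so strike 5, 7 from y_1, y_4, y_7.
That leaves y_4 = 2. So y_5 can't be 2.
y_7 and y_8 share exactly the 2 values {4, 9}; by pigeonhole those values go to them, so strike 4, 9 from y_1, y_3, y_5.
y_1's domain is down to {1}, so y_1 = 1. Eliminate 1 elsewhere: y_3.
That leaves y_3 = 8.
No further eliminations apply; y_8 can still be any of 4, 9.

4, 9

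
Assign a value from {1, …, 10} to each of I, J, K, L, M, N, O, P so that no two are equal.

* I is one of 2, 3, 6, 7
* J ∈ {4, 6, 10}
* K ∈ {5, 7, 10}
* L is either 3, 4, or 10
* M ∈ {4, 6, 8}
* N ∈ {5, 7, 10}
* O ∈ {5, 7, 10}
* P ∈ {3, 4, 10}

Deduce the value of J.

6

The 8 variables together cover exactly {2, 3, 4, 5, 6, 7, 8, 10} — 8 values for 8 variables — and 2 appears only in I's list, so I = 2.
The 7 still-open variables draw from only 7 values {3, 4, 5, 6, 7, 8, 10}, so each is used; only M can be 8, hence M = 8.
Among the 6 still-open variables, 6 fits only J (and all 6 values in {3, 4, 5, 6, 7, 10} must be used), so J = 6.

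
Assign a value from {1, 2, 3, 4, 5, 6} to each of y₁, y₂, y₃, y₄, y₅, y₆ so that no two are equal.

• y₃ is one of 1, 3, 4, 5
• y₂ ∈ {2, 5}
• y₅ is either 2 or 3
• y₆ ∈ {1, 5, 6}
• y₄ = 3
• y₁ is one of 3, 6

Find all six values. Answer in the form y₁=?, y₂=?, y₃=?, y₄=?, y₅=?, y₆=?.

y₄'s domain is down to {3}, so y₄ = 3. Strike 3 from y₁, y₃, y₅.
y₅'s domain is down to {2}, so y₅ = 2. Eliminate 2 elsewhere: y₂.
y₁ has just one choice, so y₁ = 6. So y₆ can't be 6.
y₂ must be 5 (only option left). Strike 5 from y₃, y₆.
y₆ must be 1 (only option left). Remove 1 from y₃.
y₃ must be 4 (only option left).

y₁=6, y₂=5, y₃=4, y₄=3, y₅=2, y₆=1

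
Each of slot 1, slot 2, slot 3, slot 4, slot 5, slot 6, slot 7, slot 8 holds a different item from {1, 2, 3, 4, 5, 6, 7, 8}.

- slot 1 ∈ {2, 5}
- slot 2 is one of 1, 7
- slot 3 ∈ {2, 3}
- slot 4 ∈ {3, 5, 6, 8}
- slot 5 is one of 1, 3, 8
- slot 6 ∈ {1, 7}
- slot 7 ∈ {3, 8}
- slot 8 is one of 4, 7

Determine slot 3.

2

The 8 variables draw from only 8 values {1, 2, 3, 4, 5, 6, 7, 8}, so each is used; only slot 8 can be 4, hence slot 8 = 4.
The 7 still-open variables together cover exactly {1, 2, 3, 5, 6, 7, 8} — 7 values for 7 variables — and 6 appears only in slot 4's list, so slot 4 = 6.
The 6 still-open variables draw from only 6 values {1, 2, 3, 5, 7, 8}, so each is used; only slot 1 can be 5, hence slot 1 = 5.
The 5 still-open variables draw from only 5 values {1, 2, 3, 7, 8}, so each is used; only slot 3 can be 2, hence slot 3 = 2.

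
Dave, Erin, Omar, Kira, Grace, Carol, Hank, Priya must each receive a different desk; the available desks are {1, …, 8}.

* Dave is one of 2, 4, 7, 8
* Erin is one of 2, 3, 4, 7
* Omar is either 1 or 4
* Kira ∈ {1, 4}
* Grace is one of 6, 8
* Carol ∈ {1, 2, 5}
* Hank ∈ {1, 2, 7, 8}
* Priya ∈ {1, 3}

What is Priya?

3

The 8 variables draw from only 8 values {1, 2, 3, 4, 5, 6, 7, 8}, so each is used; only Carol can be 5, hence Carol = 5.
The 7 still-open variables draw from only 7 values {1, 2, 3, 4, 6, 7, 8}, so each is used; only Grace can be 6, hence Grace = 6.
The 2 variables Omar and Kira are confined to {1, 4}, which locks those values in; drop them from Dave, Erin, Hank, Priya.
So Priya = 3.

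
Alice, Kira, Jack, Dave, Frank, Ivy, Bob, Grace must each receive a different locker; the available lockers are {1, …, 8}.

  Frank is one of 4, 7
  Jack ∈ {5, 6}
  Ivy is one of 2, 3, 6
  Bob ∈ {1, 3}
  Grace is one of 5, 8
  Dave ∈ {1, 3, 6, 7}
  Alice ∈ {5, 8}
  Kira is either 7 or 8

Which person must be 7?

Kira

The 8 variables together cover exactly {1, 2, 3, 4, 5, 6, 7, 8} — 8 values for 8 variables — and 2 appears only in Ivy's list, so Ivy = 2.
The 7 still-open variables draw from only 7 values {1, 3, 4, 5, 6, 7, 8}, so each is used; only Frank can be 4, hence Frank = 4.
Alice and Grace share exactly the 2 values {5, 8}; by pigeonhole those values go to them, so strike 5, 8 from Kira, Jack.
So 7 goes to Kira.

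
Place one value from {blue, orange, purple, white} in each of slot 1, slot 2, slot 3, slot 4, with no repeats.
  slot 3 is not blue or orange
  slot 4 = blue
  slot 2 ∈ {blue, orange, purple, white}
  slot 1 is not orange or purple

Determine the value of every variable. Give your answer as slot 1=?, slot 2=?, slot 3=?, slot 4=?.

slot 4 must be blue (only option left). Remove blue from slot 1, slot 2.
slot 1 must be white (only option left). So slot 2, slot 3 can't be white.
slot 3's domain is down to {purple}, so slot 3 = purple. Eliminate purple elsewhere: slot 2.
slot 2 must be orange (only option left).

slot 1=white, slot 2=orange, slot 3=purple, slot 4=blue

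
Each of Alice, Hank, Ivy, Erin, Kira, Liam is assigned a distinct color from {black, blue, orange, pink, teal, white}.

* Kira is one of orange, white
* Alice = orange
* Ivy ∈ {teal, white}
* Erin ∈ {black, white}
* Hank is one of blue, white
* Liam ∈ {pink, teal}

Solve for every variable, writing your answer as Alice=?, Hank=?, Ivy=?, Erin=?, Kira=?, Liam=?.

Alice must be orange (only option left). So Kira can't be orange.
Kira has just one choice, so Kira = white. So Hank, Ivy, Erin can't be white.
That leaves Hank = blue.
That leaves Ivy = teal. Remove teal from Liam.
Erin's domain is down to {black}, so Erin = black.
Liam has just one choice, so Liam = pink.

Alice=orange, Hank=blue, Ivy=teal, Erin=black, Kira=white, Liam=pink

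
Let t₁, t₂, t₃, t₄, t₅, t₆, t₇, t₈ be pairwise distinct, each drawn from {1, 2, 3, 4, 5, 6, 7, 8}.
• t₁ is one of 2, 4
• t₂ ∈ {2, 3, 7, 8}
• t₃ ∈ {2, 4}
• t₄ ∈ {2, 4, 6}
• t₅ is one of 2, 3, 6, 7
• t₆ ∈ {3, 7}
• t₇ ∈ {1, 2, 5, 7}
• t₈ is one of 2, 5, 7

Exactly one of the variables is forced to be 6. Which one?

The 8 variables together cover exactly {1, 2, 3, 4, 5, 6, 7, 8} — 8 values for 8 variables — and 1 appears only in t₇'s list, so t₇ = 1.
The 7 still-open variables together cover exactly {2, 3, 4, 5, 6, 7, 8} — 7 values for 7 variables — and 5 appears only in t₈'s list, so t₈ = 5.
The 6 still-open variables draw from only 6 values {2, 3, 4, 6, 7, 8}, so each is used; only t₂ can be 8, hence t₂ = 8.
The 2 variables t₁ and t₃ are confined to {2, 4}, which locks those values in; drop them from t₄, t₅.
So 6 goes to t₄.

t₄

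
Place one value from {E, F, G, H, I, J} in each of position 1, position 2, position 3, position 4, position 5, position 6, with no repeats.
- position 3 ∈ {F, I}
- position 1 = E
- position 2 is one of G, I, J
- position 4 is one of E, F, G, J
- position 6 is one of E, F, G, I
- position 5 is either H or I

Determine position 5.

H

position 1 must be E (only option left). Strike E from position 4, position 6.
Among the 5 still-open variables, H fits only position 5 (and all 5 values in {F, G, H, I, J} must be used), so position 5 = H.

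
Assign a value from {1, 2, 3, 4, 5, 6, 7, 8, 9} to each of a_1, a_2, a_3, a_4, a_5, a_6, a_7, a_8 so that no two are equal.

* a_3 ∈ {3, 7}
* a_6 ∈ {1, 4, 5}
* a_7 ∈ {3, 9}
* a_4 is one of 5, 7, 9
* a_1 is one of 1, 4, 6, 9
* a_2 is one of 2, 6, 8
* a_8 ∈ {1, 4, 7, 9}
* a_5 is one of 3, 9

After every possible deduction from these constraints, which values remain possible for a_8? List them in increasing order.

a_5 and a_7 between them cover only {3, 9} — a naked pair. Remove those values from a_1, a_3, a_4, a_8.
That leaves a_3 = 7. So a_4, a_8 can't be 7.
a_4 has just one choice, so a_4 = 5. Strike 5 from a_6.
The 2 variables a_6 and a_8 are confined to {1, 4}, which locks those values in; drop them from a_1.
a_1 must be 6 (only option left). Remove 6 from a_2.
No further eliminations apply; a_8 can still be any of 1, 4.

1, 4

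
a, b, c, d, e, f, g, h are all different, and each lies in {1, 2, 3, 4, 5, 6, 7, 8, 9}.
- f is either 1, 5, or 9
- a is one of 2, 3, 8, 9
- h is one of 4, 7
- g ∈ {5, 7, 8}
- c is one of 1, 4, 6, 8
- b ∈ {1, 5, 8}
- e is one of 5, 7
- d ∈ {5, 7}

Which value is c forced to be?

d and e between them cover only {5, 7} — a naked pair. Remove those values from b, f, g, h.
g must be 8 (only option left). Strike 8 from a, b, c.
h has just one choice, so h = 4. So c can't be 4.
b has just one choice, so b = 1. Remove 1 from c, f.
So c = 6.

6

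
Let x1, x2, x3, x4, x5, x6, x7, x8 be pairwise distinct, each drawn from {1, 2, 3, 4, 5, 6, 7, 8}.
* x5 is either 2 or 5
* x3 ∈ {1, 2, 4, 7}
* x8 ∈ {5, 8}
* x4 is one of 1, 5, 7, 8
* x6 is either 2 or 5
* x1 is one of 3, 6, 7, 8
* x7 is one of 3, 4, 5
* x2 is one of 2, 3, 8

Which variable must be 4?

The 8 variables draw from only 8 values {1, 2, 3, 4, 5, 6, 7, 8}, so each is used; only x1 can be 6, hence x1 = 6.
x5 and x6 share exactly the 2 values {2, 5}; by pigeonhole those values go to them, so strike 2, 5 from x2, x3, x4, x7, x8.
x8's domain is down to {8}, so x8 = 8. Eliminate 8 elsewhere: x2, x4.
x2 must be 3 (only option left). Strike 3 from x7.
So 4 goes to x7.

x7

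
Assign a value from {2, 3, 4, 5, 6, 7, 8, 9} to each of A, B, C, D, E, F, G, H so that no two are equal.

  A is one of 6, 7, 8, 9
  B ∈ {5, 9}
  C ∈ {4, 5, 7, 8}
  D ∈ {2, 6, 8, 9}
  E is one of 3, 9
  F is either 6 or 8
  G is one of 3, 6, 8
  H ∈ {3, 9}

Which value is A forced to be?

7

The 8 variables draw from only 8 values {2, 3, 4, 5, 6, 7, 8, 9}, so each is used; only D can be 2, hence D = 2.
Among the 7 still-open variables, 4 fits only C (and all 7 values in {3, 4, 5, 6, 7, 8, 9} must be used), so C = 4.
Among the 6 still-open variables, 5 fits only B (and all 6 values in {3, 5, 6, 7, 8, 9} must be used), so B = 5.
The 5 still-open variables draw from only 5 values {3, 6, 7, 8, 9}, so each is used; only A can be 7, hence A = 7.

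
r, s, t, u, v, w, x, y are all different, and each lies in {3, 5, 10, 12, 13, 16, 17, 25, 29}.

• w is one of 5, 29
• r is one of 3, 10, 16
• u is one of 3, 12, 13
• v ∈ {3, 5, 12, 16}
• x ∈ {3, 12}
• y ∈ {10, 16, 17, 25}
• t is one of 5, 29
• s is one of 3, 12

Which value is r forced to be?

s and x share exactly the 2 values {3, 12}; by pigeonhole those values go to them, so strike 3, 12 from r, u, v.
u must be 13 (only option left).
t and w between them cover only {5, 29} — a naked pair. Remove those values from v.
That leaves v = 16. So r, y can't be 16.
So r = 10.

10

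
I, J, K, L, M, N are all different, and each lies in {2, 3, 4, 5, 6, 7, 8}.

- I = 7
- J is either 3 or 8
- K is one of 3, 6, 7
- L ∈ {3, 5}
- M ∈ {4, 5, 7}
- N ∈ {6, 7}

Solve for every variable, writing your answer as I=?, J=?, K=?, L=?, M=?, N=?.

I=7, J=8, K=3, L=5, M=4, N=6

I's domain is down to {7}, so I = 7. Eliminate 7 elsewhere: K, M, N.
N must be 6 (only option left). Strike 6 from K.
K has just one choice, so K = 3. Eliminate 3 elsewhere: J, L.
L has just one choice, so L = 5. Strike 5 from M.
M's domain is down to {4}, so M = 4.
J must be 8 (only option left).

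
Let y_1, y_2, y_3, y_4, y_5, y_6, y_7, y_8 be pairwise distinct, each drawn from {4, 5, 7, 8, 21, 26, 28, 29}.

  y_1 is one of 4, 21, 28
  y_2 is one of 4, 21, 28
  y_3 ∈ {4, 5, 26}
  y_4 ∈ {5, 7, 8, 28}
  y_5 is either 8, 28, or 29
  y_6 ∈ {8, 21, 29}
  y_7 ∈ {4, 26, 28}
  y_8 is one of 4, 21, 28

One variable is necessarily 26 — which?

y_7

The 8 variables draw from only 8 values {4, 5, 7, 8, 21, 26, 28, 29}, so each is used; only y_4 can be 7, hence y_4 = 7.
The 7 still-open variables together cover exactly {4, 5, 8, 21, 26, 28, 29} — 7 values for 7 variables — and 5 appears only in y_3's list, so y_3 = 5.
The 6 still-open variables draw from only 6 values {4, 8, 21, 26, 28, 29}, so each is used; only y_7 can be 26, hence y_7 = 26.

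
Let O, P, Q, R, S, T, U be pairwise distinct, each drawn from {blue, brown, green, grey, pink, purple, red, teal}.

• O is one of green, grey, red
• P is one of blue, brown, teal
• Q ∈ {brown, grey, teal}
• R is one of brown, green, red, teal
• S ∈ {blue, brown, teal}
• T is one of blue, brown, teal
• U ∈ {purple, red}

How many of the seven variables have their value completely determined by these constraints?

The 7 variables together cover exactly {blue, brown, green, grey, purple, red, teal} — 7 values for 7 variables — and purple appears only in U's list, so U = purple.
P, S, T share exactly the 3 values {blue, brown, teal}; by pigeonhole those values go to them, so strike blue, brown, teal from Q, R.
Q has just one choice, so Q = grey. Strike grey from O.
Determined: Q=grey, U=purple. The other variables each still have more than one consistent value. That makes 2.

2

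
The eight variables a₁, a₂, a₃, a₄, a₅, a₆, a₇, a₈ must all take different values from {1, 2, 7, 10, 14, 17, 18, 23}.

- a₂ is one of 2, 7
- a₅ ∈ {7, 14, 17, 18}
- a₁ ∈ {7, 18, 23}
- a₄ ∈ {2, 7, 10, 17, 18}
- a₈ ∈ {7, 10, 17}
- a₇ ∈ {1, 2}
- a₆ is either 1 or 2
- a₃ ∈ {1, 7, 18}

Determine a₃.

The 8 variables together cover exactly {1, 2, 7, 10, 14, 17, 18, 23} — 8 values for 8 variables — and 14 appears only in a₅'s list, so a₅ = 14.
The 7 still-open variables together cover exactly {1, 2, 7, 10, 17, 18, 23} — 7 values for 7 variables — and 23 appears only in a₁'s list, so a₁ = 23.
a₆ and a₇ between them cover only {1, 2} — a naked pair. Remove those values from a₂, a₃, a₄.
a₂ must be 7 (only option left). So a₃, a₄, a₈ can't be 7.
So a₃ = 18.

18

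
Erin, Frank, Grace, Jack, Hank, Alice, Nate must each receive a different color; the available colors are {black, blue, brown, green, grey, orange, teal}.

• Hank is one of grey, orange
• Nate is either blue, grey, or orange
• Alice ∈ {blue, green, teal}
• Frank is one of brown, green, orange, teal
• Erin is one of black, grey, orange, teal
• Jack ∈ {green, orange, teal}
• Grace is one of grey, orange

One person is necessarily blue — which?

Nate

The 7 variables draw from only 7 values {black, blue, brown, green, grey, orange, teal}, so each is used; only Erin can be black, hence Erin = black.
The 6 still-open variables together cover exactly {blue, brown, green, grey, orange, teal} — 6 values for 6 variables — and brown appears only in Frank's list, so Frank = brown.
Grace and Hank between them cover only {grey, orange} — a naked pair. Remove those values from Jack, Nate.
So blue goes to Nate.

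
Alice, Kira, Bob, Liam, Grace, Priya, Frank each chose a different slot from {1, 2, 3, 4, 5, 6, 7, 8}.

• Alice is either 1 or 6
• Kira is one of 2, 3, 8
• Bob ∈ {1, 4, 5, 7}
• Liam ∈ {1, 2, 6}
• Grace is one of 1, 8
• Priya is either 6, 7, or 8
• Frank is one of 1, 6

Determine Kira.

Alice and Frank between them cover only {1, 6} — a naked pair. Remove those values from Bob, Liam, Grace, Priya.
That leaves Liam = 2. Strike 2 from Kira.
Grace must be 8 (only option left). So Kira, Priya can't be 8.
So Kira = 3.

3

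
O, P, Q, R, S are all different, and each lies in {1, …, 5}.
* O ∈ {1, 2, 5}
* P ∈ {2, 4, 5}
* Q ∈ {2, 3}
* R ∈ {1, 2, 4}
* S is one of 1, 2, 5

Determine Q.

The 5 variables draw from only 5 values {1, 2, 3, 4, 5}, so each is used; only Q can be 3, hence Q = 3.

3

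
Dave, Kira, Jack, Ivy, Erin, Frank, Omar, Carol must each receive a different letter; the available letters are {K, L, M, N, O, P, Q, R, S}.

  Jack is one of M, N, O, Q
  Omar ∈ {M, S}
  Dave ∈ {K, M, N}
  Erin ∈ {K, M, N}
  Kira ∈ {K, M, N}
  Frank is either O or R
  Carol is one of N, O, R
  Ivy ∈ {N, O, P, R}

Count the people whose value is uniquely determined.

3

Among the 8 variables, P fits only Ivy (and all 8 values in {K, M, N, O, P, Q, R, S} must be used), so Ivy = P.
Among the 7 still-open variables, Q fits only Jack (and all 7 values in {K, M, N, O, Q, R, S} must be used), so Jack = Q.
The 6 still-open variables together cover exactly {K, M, N, O, R, S} — 6 values for 6 variables — and S appears only in Omar's list, so Omar = S.
The 3 variables Dave, Kira, Erin are confined to {K, M, N}, which locks those values in; drop them from Carol.
Determined: Jack=Q, Ivy=P, Omar=S. The other people each still have more than one consistent value. That makes 3.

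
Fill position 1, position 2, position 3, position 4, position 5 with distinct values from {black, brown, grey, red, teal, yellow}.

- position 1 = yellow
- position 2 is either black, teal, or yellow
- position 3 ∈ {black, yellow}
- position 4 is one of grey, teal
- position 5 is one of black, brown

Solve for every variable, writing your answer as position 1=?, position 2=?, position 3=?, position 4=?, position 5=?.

position 1=yellow, position 2=teal, position 3=black, position 4=grey, position 5=brown

position 1's domain is down to {yellow}, so position 1 = yellow. So position 2, position 3 can't be yellow.
position 3 has just one choice, so position 3 = black. Strike black from position 2, position 5.
position 5's domain is down to {brown}, so position 5 = brown.
position 2's domain is down to {teal}, so position 2 = teal. Strike teal from position 4.
position 4's domain is down to {grey}, so position 4 = grey.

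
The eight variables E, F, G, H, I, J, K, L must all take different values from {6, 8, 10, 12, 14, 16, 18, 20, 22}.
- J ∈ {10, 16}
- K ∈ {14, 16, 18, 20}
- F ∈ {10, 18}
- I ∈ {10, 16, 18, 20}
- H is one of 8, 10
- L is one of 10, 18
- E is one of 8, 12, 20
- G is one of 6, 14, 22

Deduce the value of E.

12

F and L share exactly the 2 values {10, 18}; by pigeonhole those values go to them, so strike 10, 18 from H, I, J, K.
H must be 8 (only option left). So E can't be 8.
J must be 16 (only option left). Remove 16 from I, K.
I has just one choice, so I = 20. So E, K can't be 20.
So E = 12.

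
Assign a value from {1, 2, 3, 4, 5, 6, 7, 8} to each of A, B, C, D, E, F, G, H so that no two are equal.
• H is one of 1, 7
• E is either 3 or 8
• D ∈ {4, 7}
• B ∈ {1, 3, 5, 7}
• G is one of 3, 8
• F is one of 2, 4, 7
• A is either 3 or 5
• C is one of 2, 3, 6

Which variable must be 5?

A

The 8 variables draw from only 8 values {1, 2, 3, 4, 5, 6, 7, 8}, so each is used; only C can be 6, hence C = 6.
Among the 7 still-open variables, 2 fits only F (and all 7 values in {1, 2, 3, 4, 5, 7, 8} must be used), so F = 2.
Among the 6 still-open variables, 4 fits only D (and all 6 values in {1, 3, 4, 5, 7, 8} must be used), so D = 4.
E and G share exactly the 2 values {3, 8}; by pigeonhole those values go to them, so strike 3, 8 from A, B.
So 5 goes to A.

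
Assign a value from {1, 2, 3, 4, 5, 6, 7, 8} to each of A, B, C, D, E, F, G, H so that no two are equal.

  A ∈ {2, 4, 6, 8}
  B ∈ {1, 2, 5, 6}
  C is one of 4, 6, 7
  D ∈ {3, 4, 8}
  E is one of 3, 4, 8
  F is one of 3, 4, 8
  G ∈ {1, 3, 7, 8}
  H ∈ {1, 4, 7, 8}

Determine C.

6

The 8 variables draw from only 8 values {1, 2, 3, 4, 5, 6, 7, 8}, so each is used; only B can be 5, hence B = 5.
Among the 7 still-open variables, 2 fits only A (and all 7 values in {1, 2, 3, 4, 6, 7, 8} must be used), so A = 2.
The 6 still-open variables draw from only 6 values {1, 3, 4, 6, 7, 8}, so each is used; only C can be 6, hence C = 6.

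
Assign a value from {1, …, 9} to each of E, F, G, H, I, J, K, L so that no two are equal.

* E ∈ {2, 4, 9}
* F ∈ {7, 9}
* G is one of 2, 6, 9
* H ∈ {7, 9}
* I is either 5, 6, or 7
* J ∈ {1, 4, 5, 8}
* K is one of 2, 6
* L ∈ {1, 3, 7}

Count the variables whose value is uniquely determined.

F and H share exactly the 2 values {7, 9}; by pigeonhole those values go to them, so strike 7, 9 from E, G, I, L.
G and K share exactly the 2 values {2, 6}; by pigeonhole those values go to them, so strike 2, 6 from E, I.
That leaves E = 4. Eliminate 4 elsewhere: J.
That leaves I = 5. Eliminate 5 elsewhere: J.
Determined: E=4, I=5. The other variables each still have more than one consistent value. That makes 2.

2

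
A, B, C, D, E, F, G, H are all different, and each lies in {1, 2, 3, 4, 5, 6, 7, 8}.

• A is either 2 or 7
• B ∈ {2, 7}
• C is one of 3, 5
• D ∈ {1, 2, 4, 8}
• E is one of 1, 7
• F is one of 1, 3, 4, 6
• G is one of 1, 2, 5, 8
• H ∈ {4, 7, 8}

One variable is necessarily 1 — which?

E

Among the 8 variables, 6 fits only F (and all 8 values in {1, 2, 3, 4, 5, 6, 7, 8} must be used), so F = 6.
The 7 still-open variables together cover exactly {1, 2, 3, 4, 5, 7, 8} — 7 values for 7 variables — and 3 appears only in C's list, so C = 3.
The 6 still-open variables draw from only 6 values {1, 2, 4, 5, 7, 8}, so each is used; only G can be 5, hence G = 5.
The 2 variables A and B are confined to {2, 7}, which locks those values in; drop them from D, E, H.
So 1 goes to E.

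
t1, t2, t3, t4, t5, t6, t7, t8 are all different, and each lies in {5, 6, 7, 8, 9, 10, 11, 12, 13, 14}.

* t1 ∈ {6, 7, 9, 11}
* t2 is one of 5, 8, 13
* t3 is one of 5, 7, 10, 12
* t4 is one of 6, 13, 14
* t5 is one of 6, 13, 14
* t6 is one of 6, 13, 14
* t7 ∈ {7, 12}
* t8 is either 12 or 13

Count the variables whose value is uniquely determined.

The 3 variables t4, t5, t6 are confined to {6, 13, 14}, which locks those values in; drop them from t1, t2, t8.
That leaves t8 = 12. Remove 12 from t3, t7.
t7 must be 7 (only option left). Eliminate 7 elsewhere: t1, t3.
Determined: t7=7, t8=12. The other variables each still have more than one consistent value. That makes 2.

2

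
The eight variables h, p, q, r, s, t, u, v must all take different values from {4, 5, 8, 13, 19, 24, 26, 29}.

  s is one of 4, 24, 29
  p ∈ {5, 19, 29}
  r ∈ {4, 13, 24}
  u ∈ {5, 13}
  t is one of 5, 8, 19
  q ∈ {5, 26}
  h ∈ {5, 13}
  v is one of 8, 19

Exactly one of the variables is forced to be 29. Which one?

The 8 variables draw from only 8 values {4, 5, 8, 13, 19, 24, 26, 29}, so each is used; only q can be 26, hence q = 26.
h and u share exactly the 2 values {5, 13}; by pigeonhole those values go to them, so strike 5, 13 from p, r, t.
t and v between them cover only {8, 19} — a naked pair. Remove those values from p.
So 29 goes to p.

p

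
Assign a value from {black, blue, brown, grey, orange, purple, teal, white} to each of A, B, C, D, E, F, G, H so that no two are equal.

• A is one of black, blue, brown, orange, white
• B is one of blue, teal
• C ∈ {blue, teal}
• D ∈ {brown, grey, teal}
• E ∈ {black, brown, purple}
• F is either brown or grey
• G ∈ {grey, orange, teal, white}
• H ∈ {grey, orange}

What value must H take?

The 8 variables draw from only 8 values {black, blue, brown, grey, orange, purple, teal, white}, so each is used; only E can be purple, hence E = purple.
Among the 7 still-open variables, black fits only A (and all 7 values in {black, blue, brown, grey, orange, teal, white} must be used), so A = black.
The 6 still-open variables draw from only 6 values {blue, brown, grey, orange, teal, white}, so each is used; only G can be white, hence G = white.
The 5 still-open variables draw from only 5 values {blue, brown, grey, orange, teal}, so each is used; only H can be orange, hence H = orange.

orange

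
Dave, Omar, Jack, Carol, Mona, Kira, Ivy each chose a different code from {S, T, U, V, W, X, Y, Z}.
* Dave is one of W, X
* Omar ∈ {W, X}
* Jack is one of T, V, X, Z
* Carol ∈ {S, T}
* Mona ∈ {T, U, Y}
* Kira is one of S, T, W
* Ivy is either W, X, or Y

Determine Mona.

U

Dave and Omar share exactly the 2 values {W, X}; by pigeonhole those values go to them, so strike W, X from Jack, Kira, Ivy.
Ivy has just one choice, so Ivy = Y. So Mona can't be Y.
Carol and Kira between them cover only {S, T} — a naked pair. Remove those values from Jack, Mona.
So Mona = U.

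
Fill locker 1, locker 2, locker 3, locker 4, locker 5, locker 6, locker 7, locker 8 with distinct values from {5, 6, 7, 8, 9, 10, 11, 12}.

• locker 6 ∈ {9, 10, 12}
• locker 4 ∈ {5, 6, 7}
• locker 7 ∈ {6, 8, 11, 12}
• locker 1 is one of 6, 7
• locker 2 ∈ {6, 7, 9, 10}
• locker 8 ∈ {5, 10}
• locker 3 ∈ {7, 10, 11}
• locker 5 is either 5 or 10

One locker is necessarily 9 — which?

Among the 8 variables, 8 fits only locker 7 (and all 8 values in {5, 6, 7, 8, 9, 10, 11, 12} must be used), so locker 7 = 8.
The 7 still-open variables together cover exactly {5, 6, 7, 9, 10, 11, 12} — 7 values for 7 variables — and 11 appears only in locker 3's list, so locker 3 = 11.
The 6 still-open variables together cover exactly {5, 6, 7, 9, 10, 12} — 6 values for 6 variables — and 12 appears only in locker 6's list, so locker 6 = 12.
The 5 still-open variables together cover exactly {5, 6, 7, 9, 10} — 5 values for 5 variables — and 9 appears only in locker 2's list, so locker 2 = 9.

locker 2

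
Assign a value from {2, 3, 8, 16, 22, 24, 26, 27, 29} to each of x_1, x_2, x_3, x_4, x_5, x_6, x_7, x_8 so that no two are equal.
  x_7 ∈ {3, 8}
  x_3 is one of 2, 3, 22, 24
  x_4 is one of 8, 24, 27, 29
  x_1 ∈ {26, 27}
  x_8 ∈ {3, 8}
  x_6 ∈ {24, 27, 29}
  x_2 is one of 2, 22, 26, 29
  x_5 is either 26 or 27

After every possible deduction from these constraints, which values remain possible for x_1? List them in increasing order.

The 2 variables x_1 and x_5 are confined to {26, 27}, which locks those values in; drop them from x_2, x_4, x_6.
x_7 and x_8 share exactly the 2 values {3, 8}; by pigeonhole those values go to them, so strike 3, 8 from x_3, x_4.
The 2 variables x_4 and x_6 are confined to {24, 29}, which locks those values in; drop them from x_2, x_3.
No further eliminations apply; x_1 can still be any of 26, 27.

26, 27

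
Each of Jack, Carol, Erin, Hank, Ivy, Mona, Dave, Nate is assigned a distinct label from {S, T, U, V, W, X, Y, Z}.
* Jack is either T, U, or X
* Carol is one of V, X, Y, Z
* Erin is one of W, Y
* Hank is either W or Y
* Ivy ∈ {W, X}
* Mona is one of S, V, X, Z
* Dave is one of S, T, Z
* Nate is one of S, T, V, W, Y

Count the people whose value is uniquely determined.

2

The 8 variables together cover exactly {S, T, U, V, W, X, Y, Z} — 8 values for 8 variables — and U appears only in Jack's list, so Jack = U.
Erin and Hank between them cover only {W, Y} — a naked pair. Remove those values from Carol, Ivy, Nate.
Ivy must be X (only option left). Strike X from Carol, Mona.
Determined: Jack=U, Ivy=X. The other people each still have more than one consistent value. That makes 2.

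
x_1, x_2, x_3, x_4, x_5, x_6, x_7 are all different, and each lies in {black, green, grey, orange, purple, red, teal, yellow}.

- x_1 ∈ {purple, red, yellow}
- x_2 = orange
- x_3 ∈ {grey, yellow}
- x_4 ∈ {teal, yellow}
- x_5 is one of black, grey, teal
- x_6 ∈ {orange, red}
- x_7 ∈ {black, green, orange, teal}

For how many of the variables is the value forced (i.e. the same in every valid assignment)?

2

x_2 must be orange (only option left). Remove orange from x_6, x_7.
x_6 must be red (only option left). Remove red from x_1.
Determined: x_2=orange, x_6=red. The other variables each still have more than one consistent value. That makes 2.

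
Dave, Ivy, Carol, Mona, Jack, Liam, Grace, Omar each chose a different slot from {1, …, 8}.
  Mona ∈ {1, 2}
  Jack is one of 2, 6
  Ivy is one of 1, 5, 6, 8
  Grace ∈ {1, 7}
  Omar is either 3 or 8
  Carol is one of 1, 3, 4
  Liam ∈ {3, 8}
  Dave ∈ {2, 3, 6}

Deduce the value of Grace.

7

The 8 variables together cover exactly {1, 2, 3, 4, 5, 6, 7, 8} — 8 values for 8 variables — and 4 appears only in Carol's list, so Carol = 4.
The 7 still-open variables together cover exactly {1, 2, 3, 5, 6, 7, 8} — 7 values for 7 variables — and 5 appears only in Ivy's list, so Ivy = 5.
Among the 6 still-open variables, 7 fits only Grace (and all 6 values in {1, 2, 3, 6, 7, 8} must be used), so Grace = 7.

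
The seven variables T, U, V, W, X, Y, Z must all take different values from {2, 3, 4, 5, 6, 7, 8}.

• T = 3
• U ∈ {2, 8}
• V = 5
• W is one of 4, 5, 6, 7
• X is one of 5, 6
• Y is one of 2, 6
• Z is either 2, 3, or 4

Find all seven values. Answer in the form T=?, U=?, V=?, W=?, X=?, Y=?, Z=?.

T=3, U=8, V=5, W=7, X=6, Y=2, Z=4

T's domain is down to {3}, so T = 3. Eliminate 3 elsewhere: Z.
V must be 5 (only option left). Remove 5 from W, X.
That leaves X = 6. Strike 6 from W, Y.
Y has just one choice, so Y = 2. So U, Z can't be 2.
Z has just one choice, so Z = 4. Strike 4 from W.
U must be 8 (only option left).
W must be 7 (only option left).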